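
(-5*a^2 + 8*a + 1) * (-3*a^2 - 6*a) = 15*a^4 + 6*a^3 - 51*a^2 - 6*a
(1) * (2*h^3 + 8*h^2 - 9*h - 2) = 2*h^3 + 8*h^2 - 9*h - 2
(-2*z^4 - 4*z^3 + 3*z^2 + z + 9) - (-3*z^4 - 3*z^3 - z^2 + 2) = z^4 - z^3 + 4*z^2 + z + 7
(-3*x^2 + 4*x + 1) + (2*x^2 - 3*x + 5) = -x^2 + x + 6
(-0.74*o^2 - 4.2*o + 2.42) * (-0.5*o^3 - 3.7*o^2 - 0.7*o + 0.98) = 0.37*o^5 + 4.838*o^4 + 14.848*o^3 - 6.7392*o^2 - 5.81*o + 2.3716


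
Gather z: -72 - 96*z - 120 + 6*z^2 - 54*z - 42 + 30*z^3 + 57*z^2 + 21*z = 30*z^3 + 63*z^2 - 129*z - 234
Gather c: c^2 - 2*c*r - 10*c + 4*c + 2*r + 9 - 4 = c^2 + c*(-2*r - 6) + 2*r + 5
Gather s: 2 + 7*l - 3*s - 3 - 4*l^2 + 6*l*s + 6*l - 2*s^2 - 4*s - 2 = -4*l^2 + 13*l - 2*s^2 + s*(6*l - 7) - 3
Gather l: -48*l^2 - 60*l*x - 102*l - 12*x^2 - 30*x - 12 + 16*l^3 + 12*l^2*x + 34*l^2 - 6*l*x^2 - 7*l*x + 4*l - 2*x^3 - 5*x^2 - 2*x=16*l^3 + l^2*(12*x - 14) + l*(-6*x^2 - 67*x - 98) - 2*x^3 - 17*x^2 - 32*x - 12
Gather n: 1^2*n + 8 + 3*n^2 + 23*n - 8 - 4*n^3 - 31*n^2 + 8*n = -4*n^3 - 28*n^2 + 32*n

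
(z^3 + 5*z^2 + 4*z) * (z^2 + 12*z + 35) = z^5 + 17*z^4 + 99*z^3 + 223*z^2 + 140*z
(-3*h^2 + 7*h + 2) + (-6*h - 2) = -3*h^2 + h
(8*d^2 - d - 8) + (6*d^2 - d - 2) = 14*d^2 - 2*d - 10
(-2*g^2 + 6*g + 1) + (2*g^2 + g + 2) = 7*g + 3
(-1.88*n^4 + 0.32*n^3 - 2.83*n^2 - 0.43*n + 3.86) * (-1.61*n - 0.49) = 3.0268*n^5 + 0.406*n^4 + 4.3995*n^3 + 2.079*n^2 - 6.0039*n - 1.8914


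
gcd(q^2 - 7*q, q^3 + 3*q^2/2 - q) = q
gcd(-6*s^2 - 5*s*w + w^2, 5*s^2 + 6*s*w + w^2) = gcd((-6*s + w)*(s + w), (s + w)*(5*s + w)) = s + w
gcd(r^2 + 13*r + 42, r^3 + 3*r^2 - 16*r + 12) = r + 6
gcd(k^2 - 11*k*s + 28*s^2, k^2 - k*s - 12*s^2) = -k + 4*s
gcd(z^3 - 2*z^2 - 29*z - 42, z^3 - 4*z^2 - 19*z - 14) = z^2 - 5*z - 14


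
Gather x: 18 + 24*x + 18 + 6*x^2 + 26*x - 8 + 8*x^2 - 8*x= 14*x^2 + 42*x + 28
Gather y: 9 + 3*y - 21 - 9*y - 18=-6*y - 30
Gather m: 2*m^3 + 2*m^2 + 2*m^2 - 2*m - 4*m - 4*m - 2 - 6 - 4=2*m^3 + 4*m^2 - 10*m - 12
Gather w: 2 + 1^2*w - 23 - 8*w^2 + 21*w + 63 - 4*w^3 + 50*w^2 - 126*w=-4*w^3 + 42*w^2 - 104*w + 42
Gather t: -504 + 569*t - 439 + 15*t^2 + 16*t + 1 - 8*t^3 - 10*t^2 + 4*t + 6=-8*t^3 + 5*t^2 + 589*t - 936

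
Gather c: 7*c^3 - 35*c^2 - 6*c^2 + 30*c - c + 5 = 7*c^3 - 41*c^2 + 29*c + 5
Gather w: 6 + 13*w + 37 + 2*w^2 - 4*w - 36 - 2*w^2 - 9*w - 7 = 0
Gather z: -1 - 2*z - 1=-2*z - 2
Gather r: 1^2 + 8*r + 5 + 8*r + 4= 16*r + 10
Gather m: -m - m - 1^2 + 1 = -2*m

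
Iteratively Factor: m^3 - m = (m)*(m^2 - 1) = m*(m + 1)*(m - 1)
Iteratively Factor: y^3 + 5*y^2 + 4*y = (y + 4)*(y^2 + y) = y*(y + 4)*(y + 1)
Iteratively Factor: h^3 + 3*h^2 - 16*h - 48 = (h - 4)*(h^2 + 7*h + 12) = (h - 4)*(h + 4)*(h + 3)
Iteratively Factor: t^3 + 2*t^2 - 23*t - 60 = (t + 3)*(t^2 - t - 20) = (t - 5)*(t + 3)*(t + 4)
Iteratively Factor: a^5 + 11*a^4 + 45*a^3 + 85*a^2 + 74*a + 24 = (a + 4)*(a^4 + 7*a^3 + 17*a^2 + 17*a + 6) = (a + 3)*(a + 4)*(a^3 + 4*a^2 + 5*a + 2) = (a + 1)*(a + 3)*(a + 4)*(a^2 + 3*a + 2) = (a + 1)^2*(a + 3)*(a + 4)*(a + 2)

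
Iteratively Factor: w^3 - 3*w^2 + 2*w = (w - 1)*(w^2 - 2*w) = (w - 2)*(w - 1)*(w)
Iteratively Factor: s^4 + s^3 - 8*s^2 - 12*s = (s + 2)*(s^3 - s^2 - 6*s) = s*(s + 2)*(s^2 - s - 6) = s*(s - 3)*(s + 2)*(s + 2)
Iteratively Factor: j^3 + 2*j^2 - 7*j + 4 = (j - 1)*(j^2 + 3*j - 4) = (j - 1)*(j + 4)*(j - 1)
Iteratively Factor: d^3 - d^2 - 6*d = (d)*(d^2 - d - 6) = d*(d - 3)*(d + 2)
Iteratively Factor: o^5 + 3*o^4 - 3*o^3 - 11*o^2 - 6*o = (o)*(o^4 + 3*o^3 - 3*o^2 - 11*o - 6) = o*(o + 1)*(o^3 + 2*o^2 - 5*o - 6) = o*(o - 2)*(o + 1)*(o^2 + 4*o + 3) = o*(o - 2)*(o + 1)*(o + 3)*(o + 1)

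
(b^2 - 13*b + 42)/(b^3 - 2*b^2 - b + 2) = (b^2 - 13*b + 42)/(b^3 - 2*b^2 - b + 2)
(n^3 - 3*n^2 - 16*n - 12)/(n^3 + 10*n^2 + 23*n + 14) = (n - 6)/(n + 7)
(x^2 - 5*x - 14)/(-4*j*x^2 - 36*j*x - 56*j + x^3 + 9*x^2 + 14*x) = (x - 7)/(-4*j*x - 28*j + x^2 + 7*x)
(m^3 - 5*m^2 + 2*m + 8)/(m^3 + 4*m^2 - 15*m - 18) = (m^2 - 6*m + 8)/(m^2 + 3*m - 18)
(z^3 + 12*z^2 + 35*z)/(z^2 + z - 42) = z*(z + 5)/(z - 6)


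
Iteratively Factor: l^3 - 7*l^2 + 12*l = (l)*(l^2 - 7*l + 12) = l*(l - 4)*(l - 3)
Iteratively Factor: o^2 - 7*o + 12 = (o - 3)*(o - 4)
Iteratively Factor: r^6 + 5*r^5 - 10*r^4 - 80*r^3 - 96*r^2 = (r)*(r^5 + 5*r^4 - 10*r^3 - 80*r^2 - 96*r) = r*(r + 4)*(r^4 + r^3 - 14*r^2 - 24*r) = r*(r + 2)*(r + 4)*(r^3 - r^2 - 12*r) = r^2*(r + 2)*(r + 4)*(r^2 - r - 12) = r^2*(r + 2)*(r + 3)*(r + 4)*(r - 4)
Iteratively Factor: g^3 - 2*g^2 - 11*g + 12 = (g - 1)*(g^2 - g - 12) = (g - 4)*(g - 1)*(g + 3)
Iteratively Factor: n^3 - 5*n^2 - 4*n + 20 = (n + 2)*(n^2 - 7*n + 10) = (n - 5)*(n + 2)*(n - 2)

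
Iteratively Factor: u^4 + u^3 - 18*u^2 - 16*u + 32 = (u - 4)*(u^3 + 5*u^2 + 2*u - 8) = (u - 4)*(u + 4)*(u^2 + u - 2) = (u - 4)*(u + 2)*(u + 4)*(u - 1)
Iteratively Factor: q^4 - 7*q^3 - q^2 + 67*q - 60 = (q + 3)*(q^3 - 10*q^2 + 29*q - 20) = (q - 5)*(q + 3)*(q^2 - 5*q + 4) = (q - 5)*(q - 4)*(q + 3)*(q - 1)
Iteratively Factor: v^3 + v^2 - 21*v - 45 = (v - 5)*(v^2 + 6*v + 9) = (v - 5)*(v + 3)*(v + 3)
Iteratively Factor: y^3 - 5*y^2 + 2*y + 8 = (y + 1)*(y^2 - 6*y + 8) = (y - 2)*(y + 1)*(y - 4)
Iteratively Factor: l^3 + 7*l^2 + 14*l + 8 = (l + 1)*(l^2 + 6*l + 8) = (l + 1)*(l + 4)*(l + 2)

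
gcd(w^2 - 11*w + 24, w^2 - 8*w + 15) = w - 3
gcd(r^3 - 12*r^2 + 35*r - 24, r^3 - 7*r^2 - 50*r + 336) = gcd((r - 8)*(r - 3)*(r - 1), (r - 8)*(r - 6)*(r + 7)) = r - 8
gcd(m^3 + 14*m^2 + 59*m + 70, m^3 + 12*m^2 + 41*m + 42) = m^2 + 9*m + 14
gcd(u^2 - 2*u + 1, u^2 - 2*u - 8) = 1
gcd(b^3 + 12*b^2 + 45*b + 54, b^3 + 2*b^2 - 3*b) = b + 3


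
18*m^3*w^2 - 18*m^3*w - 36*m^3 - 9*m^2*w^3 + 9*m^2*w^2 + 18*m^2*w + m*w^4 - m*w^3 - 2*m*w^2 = (-6*m + w)*(-3*m + w)*(w - 2)*(m*w + m)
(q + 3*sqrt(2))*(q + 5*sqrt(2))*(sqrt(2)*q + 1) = sqrt(2)*q^3 + 17*q^2 + 38*sqrt(2)*q + 30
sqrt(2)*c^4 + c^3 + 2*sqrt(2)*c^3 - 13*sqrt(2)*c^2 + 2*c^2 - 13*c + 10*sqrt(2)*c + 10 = (c - 2)*(c - 1)*(c + 5)*(sqrt(2)*c + 1)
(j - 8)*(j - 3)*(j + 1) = j^3 - 10*j^2 + 13*j + 24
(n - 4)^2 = n^2 - 8*n + 16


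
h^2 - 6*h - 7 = (h - 7)*(h + 1)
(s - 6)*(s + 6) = s^2 - 36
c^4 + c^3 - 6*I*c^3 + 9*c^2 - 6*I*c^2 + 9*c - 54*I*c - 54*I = (c + 1)*(c - 6*I)*(c - 3*I)*(c + 3*I)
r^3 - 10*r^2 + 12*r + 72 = (r - 6)^2*(r + 2)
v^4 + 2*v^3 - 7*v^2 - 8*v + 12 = (v - 2)*(v - 1)*(v + 2)*(v + 3)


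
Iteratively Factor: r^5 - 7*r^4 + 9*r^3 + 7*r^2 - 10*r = (r - 1)*(r^4 - 6*r^3 + 3*r^2 + 10*r) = (r - 2)*(r - 1)*(r^3 - 4*r^2 - 5*r) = (r - 5)*(r - 2)*(r - 1)*(r^2 + r) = r*(r - 5)*(r - 2)*(r - 1)*(r + 1)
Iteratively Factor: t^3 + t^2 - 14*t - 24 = (t - 4)*(t^2 + 5*t + 6) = (t - 4)*(t + 2)*(t + 3)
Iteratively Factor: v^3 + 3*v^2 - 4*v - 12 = (v + 3)*(v^2 - 4) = (v + 2)*(v + 3)*(v - 2)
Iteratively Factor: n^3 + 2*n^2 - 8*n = (n - 2)*(n^2 + 4*n) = n*(n - 2)*(n + 4)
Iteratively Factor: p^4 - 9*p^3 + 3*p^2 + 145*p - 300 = (p + 4)*(p^3 - 13*p^2 + 55*p - 75) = (p - 5)*(p + 4)*(p^2 - 8*p + 15) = (p - 5)^2*(p + 4)*(p - 3)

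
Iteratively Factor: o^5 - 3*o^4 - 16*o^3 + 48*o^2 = (o - 3)*(o^4 - 16*o^2) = (o - 3)*(o + 4)*(o^3 - 4*o^2) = o*(o - 3)*(o + 4)*(o^2 - 4*o) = o*(o - 4)*(o - 3)*(o + 4)*(o)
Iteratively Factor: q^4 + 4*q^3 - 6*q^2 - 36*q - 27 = (q + 3)*(q^3 + q^2 - 9*q - 9) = (q + 3)^2*(q^2 - 2*q - 3) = (q - 3)*(q + 3)^2*(q + 1)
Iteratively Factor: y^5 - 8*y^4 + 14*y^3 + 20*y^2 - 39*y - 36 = (y - 3)*(y^4 - 5*y^3 - y^2 + 17*y + 12) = (y - 4)*(y - 3)*(y^3 - y^2 - 5*y - 3) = (y - 4)*(y - 3)*(y + 1)*(y^2 - 2*y - 3) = (y - 4)*(y - 3)^2*(y + 1)*(y + 1)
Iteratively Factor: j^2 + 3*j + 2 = (j + 2)*(j + 1)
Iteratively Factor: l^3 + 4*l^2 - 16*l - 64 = (l + 4)*(l^2 - 16) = (l - 4)*(l + 4)*(l + 4)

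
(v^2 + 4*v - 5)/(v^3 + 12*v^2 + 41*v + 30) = (v - 1)/(v^2 + 7*v + 6)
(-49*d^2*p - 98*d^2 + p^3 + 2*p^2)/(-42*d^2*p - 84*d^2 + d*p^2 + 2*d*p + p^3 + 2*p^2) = (-7*d + p)/(-6*d + p)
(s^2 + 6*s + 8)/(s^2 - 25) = (s^2 + 6*s + 8)/(s^2 - 25)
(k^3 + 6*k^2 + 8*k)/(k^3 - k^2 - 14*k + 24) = k*(k + 2)/(k^2 - 5*k + 6)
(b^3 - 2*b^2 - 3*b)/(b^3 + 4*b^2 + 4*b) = (b^2 - 2*b - 3)/(b^2 + 4*b + 4)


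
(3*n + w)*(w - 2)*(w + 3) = 3*n*w^2 + 3*n*w - 18*n + w^3 + w^2 - 6*w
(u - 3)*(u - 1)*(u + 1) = u^3 - 3*u^2 - u + 3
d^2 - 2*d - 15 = (d - 5)*(d + 3)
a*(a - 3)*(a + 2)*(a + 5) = a^4 + 4*a^3 - 11*a^2 - 30*a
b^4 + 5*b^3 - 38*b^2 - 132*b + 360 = (b - 5)*(b - 2)*(b + 6)^2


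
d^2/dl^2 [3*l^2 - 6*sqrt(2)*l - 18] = 6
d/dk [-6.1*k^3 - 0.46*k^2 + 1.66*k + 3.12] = -18.3*k^2 - 0.92*k + 1.66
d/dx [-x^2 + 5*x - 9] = 5 - 2*x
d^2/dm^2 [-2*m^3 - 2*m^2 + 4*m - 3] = -12*m - 4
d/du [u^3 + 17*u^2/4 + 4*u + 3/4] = 3*u^2 + 17*u/2 + 4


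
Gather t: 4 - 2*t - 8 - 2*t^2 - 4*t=-2*t^2 - 6*t - 4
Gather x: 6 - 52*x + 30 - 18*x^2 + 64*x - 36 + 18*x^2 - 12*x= 0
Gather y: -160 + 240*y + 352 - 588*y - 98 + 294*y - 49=45 - 54*y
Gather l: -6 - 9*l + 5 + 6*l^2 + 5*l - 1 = 6*l^2 - 4*l - 2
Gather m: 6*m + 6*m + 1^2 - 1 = 12*m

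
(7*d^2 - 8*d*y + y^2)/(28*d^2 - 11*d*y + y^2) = (-d + y)/(-4*d + y)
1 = 1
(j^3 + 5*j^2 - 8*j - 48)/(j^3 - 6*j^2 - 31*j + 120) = (j^2 + 8*j + 16)/(j^2 - 3*j - 40)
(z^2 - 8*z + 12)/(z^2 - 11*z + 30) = (z - 2)/(z - 5)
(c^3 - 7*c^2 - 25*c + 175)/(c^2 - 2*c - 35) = c - 5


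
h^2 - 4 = (h - 2)*(h + 2)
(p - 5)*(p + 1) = p^2 - 4*p - 5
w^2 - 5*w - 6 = (w - 6)*(w + 1)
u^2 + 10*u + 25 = (u + 5)^2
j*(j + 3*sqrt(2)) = j^2 + 3*sqrt(2)*j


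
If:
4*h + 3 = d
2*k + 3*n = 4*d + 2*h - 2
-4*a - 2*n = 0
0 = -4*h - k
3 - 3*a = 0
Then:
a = 1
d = 7/13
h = -8/13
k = 32/13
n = -2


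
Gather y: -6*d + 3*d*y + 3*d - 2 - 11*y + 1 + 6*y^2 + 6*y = -3*d + 6*y^2 + y*(3*d - 5) - 1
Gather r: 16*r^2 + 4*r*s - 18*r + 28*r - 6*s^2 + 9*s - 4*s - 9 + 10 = 16*r^2 + r*(4*s + 10) - 6*s^2 + 5*s + 1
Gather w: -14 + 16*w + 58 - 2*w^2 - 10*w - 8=-2*w^2 + 6*w + 36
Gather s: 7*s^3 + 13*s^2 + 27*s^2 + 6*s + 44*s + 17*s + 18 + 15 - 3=7*s^3 + 40*s^2 + 67*s + 30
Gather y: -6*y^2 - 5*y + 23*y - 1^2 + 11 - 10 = -6*y^2 + 18*y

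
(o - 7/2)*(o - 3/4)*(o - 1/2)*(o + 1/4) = o^4 - 9*o^3/2 + 57*o^2/16 - o/8 - 21/64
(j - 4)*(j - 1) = j^2 - 5*j + 4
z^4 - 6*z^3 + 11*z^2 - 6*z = z*(z - 3)*(z - 2)*(z - 1)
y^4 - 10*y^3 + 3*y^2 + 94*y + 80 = (y - 8)*(y - 5)*(y + 1)*(y + 2)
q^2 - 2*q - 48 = (q - 8)*(q + 6)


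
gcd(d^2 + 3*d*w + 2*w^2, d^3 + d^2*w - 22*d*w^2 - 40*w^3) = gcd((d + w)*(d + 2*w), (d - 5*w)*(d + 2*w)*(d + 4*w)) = d + 2*w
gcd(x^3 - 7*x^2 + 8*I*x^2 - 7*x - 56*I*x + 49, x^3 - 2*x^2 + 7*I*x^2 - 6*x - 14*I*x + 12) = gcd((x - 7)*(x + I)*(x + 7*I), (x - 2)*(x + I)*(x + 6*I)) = x + I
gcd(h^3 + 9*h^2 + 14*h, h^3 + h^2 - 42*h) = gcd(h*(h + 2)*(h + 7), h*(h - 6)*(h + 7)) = h^2 + 7*h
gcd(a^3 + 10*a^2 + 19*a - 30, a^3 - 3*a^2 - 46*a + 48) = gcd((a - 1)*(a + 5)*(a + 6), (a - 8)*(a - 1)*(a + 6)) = a^2 + 5*a - 6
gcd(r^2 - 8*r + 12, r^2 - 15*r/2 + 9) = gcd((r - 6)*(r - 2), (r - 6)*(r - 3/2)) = r - 6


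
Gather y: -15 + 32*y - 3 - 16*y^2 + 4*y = -16*y^2 + 36*y - 18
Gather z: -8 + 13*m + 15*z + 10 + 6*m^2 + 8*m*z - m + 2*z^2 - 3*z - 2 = 6*m^2 + 12*m + 2*z^2 + z*(8*m + 12)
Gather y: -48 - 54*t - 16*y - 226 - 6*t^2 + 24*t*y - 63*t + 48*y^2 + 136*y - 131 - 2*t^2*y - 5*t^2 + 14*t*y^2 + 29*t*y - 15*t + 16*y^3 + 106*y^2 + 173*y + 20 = -11*t^2 - 132*t + 16*y^3 + y^2*(14*t + 154) + y*(-2*t^2 + 53*t + 293) - 385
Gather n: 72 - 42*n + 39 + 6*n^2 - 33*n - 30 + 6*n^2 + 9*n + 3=12*n^2 - 66*n + 84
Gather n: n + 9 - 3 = n + 6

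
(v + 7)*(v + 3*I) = v^2 + 7*v + 3*I*v + 21*I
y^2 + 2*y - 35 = (y - 5)*(y + 7)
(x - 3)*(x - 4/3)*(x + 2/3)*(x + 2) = x^4 - 5*x^3/3 - 56*x^2/9 + 44*x/9 + 16/3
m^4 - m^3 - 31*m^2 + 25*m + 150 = (m - 5)*(m - 3)*(m + 2)*(m + 5)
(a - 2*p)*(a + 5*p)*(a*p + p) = a^3*p + 3*a^2*p^2 + a^2*p - 10*a*p^3 + 3*a*p^2 - 10*p^3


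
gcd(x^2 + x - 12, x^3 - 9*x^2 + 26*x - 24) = x - 3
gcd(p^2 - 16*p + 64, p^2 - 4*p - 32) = p - 8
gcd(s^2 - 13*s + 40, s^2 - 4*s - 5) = s - 5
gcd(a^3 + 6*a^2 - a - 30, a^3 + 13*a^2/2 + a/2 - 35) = a^2 + 3*a - 10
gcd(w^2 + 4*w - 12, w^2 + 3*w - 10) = w - 2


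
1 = 1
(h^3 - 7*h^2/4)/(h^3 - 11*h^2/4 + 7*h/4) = h/(h - 1)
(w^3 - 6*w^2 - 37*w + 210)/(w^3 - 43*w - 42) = (w - 5)/(w + 1)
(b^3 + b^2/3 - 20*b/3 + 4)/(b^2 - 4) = (b^2 + 7*b/3 - 2)/(b + 2)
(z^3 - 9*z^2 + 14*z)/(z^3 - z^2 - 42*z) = (z - 2)/(z + 6)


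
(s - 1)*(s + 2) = s^2 + s - 2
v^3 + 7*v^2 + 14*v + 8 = (v + 1)*(v + 2)*(v + 4)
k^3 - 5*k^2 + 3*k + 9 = (k - 3)^2*(k + 1)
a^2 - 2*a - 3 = (a - 3)*(a + 1)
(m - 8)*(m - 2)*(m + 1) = m^3 - 9*m^2 + 6*m + 16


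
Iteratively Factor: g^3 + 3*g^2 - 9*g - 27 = (g + 3)*(g^2 - 9) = (g - 3)*(g + 3)*(g + 3)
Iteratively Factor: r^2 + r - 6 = (r - 2)*(r + 3)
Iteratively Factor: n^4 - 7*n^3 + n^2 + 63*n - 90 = (n - 3)*(n^3 - 4*n^2 - 11*n + 30) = (n - 3)*(n + 3)*(n^2 - 7*n + 10) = (n - 3)*(n - 2)*(n + 3)*(n - 5)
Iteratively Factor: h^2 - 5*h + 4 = (h - 4)*(h - 1)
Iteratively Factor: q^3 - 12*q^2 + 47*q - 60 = (q - 3)*(q^2 - 9*q + 20) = (q - 4)*(q - 3)*(q - 5)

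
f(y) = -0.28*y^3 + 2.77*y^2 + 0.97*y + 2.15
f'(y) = -0.84*y^2 + 5.54*y + 0.97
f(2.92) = 21.63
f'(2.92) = 9.98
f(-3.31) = 39.44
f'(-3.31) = -26.57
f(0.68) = 4.00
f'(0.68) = 4.35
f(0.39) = 2.93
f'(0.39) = 3.00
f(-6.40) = 182.80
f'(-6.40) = -68.89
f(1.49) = 8.82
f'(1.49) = 7.36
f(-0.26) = 2.09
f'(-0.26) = -0.53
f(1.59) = 9.57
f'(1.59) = 7.65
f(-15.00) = 1555.85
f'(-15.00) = -271.13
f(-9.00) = 421.91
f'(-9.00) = -116.93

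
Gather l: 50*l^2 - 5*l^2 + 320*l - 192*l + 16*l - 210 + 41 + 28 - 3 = 45*l^2 + 144*l - 144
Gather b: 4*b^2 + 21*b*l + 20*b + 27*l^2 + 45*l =4*b^2 + b*(21*l + 20) + 27*l^2 + 45*l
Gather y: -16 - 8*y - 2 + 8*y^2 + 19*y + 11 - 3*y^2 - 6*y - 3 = 5*y^2 + 5*y - 10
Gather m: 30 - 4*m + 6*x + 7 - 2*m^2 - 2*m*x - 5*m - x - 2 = -2*m^2 + m*(-2*x - 9) + 5*x + 35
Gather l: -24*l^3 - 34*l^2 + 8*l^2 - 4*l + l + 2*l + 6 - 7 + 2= -24*l^3 - 26*l^2 - l + 1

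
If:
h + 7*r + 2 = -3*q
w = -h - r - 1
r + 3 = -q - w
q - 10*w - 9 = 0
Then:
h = -33/37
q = -107/37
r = 40/37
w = -44/37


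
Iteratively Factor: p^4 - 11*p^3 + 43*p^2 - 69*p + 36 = (p - 4)*(p^3 - 7*p^2 + 15*p - 9) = (p - 4)*(p - 3)*(p^2 - 4*p + 3) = (p - 4)*(p - 3)^2*(p - 1)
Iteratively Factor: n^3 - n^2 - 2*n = (n)*(n^2 - n - 2) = n*(n - 2)*(n + 1)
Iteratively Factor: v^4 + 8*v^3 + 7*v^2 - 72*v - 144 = (v + 4)*(v^3 + 4*v^2 - 9*v - 36) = (v - 3)*(v + 4)*(v^2 + 7*v + 12) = (v - 3)*(v + 4)^2*(v + 3)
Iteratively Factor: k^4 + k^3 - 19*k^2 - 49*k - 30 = (k + 1)*(k^3 - 19*k - 30) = (k + 1)*(k + 2)*(k^2 - 2*k - 15) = (k - 5)*(k + 1)*(k + 2)*(k + 3)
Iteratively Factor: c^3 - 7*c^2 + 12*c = (c - 3)*(c^2 - 4*c) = c*(c - 3)*(c - 4)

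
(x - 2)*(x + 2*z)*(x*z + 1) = x^3*z + 2*x^2*z^2 - 2*x^2*z + x^2 - 4*x*z^2 + 2*x*z - 2*x - 4*z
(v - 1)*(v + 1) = v^2 - 1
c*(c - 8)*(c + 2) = c^3 - 6*c^2 - 16*c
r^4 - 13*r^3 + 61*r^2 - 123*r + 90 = (r - 5)*(r - 3)^2*(r - 2)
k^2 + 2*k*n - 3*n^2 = (k - n)*(k + 3*n)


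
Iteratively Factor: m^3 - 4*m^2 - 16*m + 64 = (m + 4)*(m^2 - 8*m + 16) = (m - 4)*(m + 4)*(m - 4)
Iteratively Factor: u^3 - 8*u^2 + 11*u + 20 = (u - 5)*(u^2 - 3*u - 4) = (u - 5)*(u - 4)*(u + 1)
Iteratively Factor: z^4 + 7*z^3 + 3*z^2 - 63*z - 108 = (z + 3)*(z^3 + 4*z^2 - 9*z - 36) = (z + 3)*(z + 4)*(z^2 - 9) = (z - 3)*(z + 3)*(z + 4)*(z + 3)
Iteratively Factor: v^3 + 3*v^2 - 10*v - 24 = (v + 2)*(v^2 + v - 12) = (v + 2)*(v + 4)*(v - 3)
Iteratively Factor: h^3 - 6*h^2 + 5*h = (h - 5)*(h^2 - h) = (h - 5)*(h - 1)*(h)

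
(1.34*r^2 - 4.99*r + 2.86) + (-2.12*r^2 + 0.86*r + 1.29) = -0.78*r^2 - 4.13*r + 4.15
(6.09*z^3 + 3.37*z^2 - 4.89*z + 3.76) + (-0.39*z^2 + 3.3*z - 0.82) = 6.09*z^3 + 2.98*z^2 - 1.59*z + 2.94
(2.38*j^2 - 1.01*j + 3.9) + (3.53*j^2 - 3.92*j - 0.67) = 5.91*j^2 - 4.93*j + 3.23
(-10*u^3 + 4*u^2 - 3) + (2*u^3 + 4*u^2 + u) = -8*u^3 + 8*u^2 + u - 3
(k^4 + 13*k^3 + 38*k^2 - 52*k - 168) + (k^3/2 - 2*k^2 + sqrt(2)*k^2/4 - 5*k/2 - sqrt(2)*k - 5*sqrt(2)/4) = k^4 + 27*k^3/2 + sqrt(2)*k^2/4 + 36*k^2 - 109*k/2 - sqrt(2)*k - 168 - 5*sqrt(2)/4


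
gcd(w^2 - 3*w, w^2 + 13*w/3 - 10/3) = 1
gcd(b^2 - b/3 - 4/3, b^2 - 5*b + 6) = 1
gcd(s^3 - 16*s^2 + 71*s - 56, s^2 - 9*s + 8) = s^2 - 9*s + 8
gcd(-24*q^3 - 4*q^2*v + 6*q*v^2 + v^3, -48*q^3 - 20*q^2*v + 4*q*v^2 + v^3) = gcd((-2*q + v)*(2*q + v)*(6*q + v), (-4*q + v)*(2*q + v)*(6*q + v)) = 12*q^2 + 8*q*v + v^2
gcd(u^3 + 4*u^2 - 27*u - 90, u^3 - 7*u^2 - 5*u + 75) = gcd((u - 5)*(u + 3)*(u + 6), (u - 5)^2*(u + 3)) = u^2 - 2*u - 15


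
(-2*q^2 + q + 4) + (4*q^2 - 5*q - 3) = 2*q^2 - 4*q + 1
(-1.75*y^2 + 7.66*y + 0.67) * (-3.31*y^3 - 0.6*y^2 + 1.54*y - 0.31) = 5.7925*y^5 - 24.3046*y^4 - 9.5087*y^3 + 11.9369*y^2 - 1.3428*y - 0.2077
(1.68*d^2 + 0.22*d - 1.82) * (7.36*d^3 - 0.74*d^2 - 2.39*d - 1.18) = 12.3648*d^5 + 0.376*d^4 - 17.5732*d^3 - 1.1614*d^2 + 4.0902*d + 2.1476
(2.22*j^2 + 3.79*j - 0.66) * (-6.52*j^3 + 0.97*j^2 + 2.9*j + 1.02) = -14.4744*j^5 - 22.5574*j^4 + 14.4175*j^3 + 12.6152*j^2 + 1.9518*j - 0.6732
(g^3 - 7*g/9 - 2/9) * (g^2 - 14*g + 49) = g^5 - 14*g^4 + 434*g^3/9 + 32*g^2/3 - 35*g - 98/9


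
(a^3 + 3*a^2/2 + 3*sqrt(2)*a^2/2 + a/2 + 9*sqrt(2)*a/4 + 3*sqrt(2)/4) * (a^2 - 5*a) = a^5 - 7*a^4/2 + 3*sqrt(2)*a^4/2 - 21*sqrt(2)*a^3/4 - 7*a^3 - 21*sqrt(2)*a^2/2 - 5*a^2/2 - 15*sqrt(2)*a/4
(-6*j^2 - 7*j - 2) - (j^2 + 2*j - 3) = -7*j^2 - 9*j + 1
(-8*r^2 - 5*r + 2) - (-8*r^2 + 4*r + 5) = -9*r - 3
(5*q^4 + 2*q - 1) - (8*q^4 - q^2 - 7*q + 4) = -3*q^4 + q^2 + 9*q - 5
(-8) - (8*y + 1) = -8*y - 9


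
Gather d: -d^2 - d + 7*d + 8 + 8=-d^2 + 6*d + 16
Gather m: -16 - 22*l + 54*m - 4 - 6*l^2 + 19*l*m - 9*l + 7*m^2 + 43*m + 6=-6*l^2 - 31*l + 7*m^2 + m*(19*l + 97) - 14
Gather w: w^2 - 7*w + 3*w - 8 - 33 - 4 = w^2 - 4*w - 45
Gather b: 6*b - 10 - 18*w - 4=6*b - 18*w - 14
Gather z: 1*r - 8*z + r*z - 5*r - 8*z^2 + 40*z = -4*r - 8*z^2 + z*(r + 32)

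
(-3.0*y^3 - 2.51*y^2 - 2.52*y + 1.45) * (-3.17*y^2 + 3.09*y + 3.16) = 9.51*y^5 - 1.3133*y^4 - 9.2475*y^3 - 20.3149*y^2 - 3.4827*y + 4.582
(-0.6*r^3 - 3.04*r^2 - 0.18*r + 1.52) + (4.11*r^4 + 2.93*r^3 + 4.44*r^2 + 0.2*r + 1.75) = 4.11*r^4 + 2.33*r^3 + 1.4*r^2 + 0.02*r + 3.27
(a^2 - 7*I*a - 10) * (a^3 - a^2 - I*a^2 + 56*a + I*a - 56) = a^5 - a^4 - 8*I*a^4 + 39*a^3 + 8*I*a^3 - 39*a^2 - 382*I*a^2 - 560*a + 382*I*a + 560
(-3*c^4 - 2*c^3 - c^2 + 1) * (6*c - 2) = -18*c^5 - 6*c^4 - 2*c^3 + 2*c^2 + 6*c - 2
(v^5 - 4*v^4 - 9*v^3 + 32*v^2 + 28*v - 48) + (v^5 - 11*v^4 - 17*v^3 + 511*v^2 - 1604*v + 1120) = 2*v^5 - 15*v^4 - 26*v^3 + 543*v^2 - 1576*v + 1072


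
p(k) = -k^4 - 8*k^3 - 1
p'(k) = -4*k^3 - 24*k^2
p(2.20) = -109.61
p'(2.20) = -158.75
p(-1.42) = 17.84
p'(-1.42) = -36.94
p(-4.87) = 360.52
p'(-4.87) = -107.20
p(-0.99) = 5.80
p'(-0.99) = -19.64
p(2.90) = -266.84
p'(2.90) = -299.40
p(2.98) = -291.57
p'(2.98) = -318.98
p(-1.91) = 41.43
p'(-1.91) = -59.68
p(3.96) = -743.71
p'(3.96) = -624.75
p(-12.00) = -6913.00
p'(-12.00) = 3456.00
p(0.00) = -1.00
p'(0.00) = 0.00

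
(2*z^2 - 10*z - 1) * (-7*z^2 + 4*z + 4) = -14*z^4 + 78*z^3 - 25*z^2 - 44*z - 4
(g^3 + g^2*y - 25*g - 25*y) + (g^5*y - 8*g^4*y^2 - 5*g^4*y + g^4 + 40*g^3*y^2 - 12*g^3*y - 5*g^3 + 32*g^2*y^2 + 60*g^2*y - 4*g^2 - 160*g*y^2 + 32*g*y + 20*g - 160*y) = g^5*y - 8*g^4*y^2 - 5*g^4*y + g^4 + 40*g^3*y^2 - 12*g^3*y - 4*g^3 + 32*g^2*y^2 + 61*g^2*y - 4*g^2 - 160*g*y^2 + 32*g*y - 5*g - 185*y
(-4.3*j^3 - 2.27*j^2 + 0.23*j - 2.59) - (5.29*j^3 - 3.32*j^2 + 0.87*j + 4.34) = -9.59*j^3 + 1.05*j^2 - 0.64*j - 6.93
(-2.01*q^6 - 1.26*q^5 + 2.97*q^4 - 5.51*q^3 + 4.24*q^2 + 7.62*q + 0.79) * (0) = 0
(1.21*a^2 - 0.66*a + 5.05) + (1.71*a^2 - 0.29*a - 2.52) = 2.92*a^2 - 0.95*a + 2.53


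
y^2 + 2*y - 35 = (y - 5)*(y + 7)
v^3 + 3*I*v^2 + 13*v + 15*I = (v - 3*I)*(v + I)*(v + 5*I)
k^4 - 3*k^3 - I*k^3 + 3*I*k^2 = k^2*(k - 3)*(k - I)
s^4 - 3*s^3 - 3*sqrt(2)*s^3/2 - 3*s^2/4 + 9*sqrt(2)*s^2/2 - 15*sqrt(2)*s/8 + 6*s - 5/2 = (s - 5/2)*(s - 1/2)*(s - 2*sqrt(2))*(s + sqrt(2)/2)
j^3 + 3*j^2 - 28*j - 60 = (j - 5)*(j + 2)*(j + 6)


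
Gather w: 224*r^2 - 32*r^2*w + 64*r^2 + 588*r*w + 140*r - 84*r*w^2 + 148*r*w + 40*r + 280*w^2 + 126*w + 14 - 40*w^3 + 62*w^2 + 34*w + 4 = 288*r^2 + 180*r - 40*w^3 + w^2*(342 - 84*r) + w*(-32*r^2 + 736*r + 160) + 18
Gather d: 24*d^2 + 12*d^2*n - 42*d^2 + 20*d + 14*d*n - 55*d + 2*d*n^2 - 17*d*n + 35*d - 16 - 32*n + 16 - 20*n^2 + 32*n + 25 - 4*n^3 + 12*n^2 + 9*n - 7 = d^2*(12*n - 18) + d*(2*n^2 - 3*n) - 4*n^3 - 8*n^2 + 9*n + 18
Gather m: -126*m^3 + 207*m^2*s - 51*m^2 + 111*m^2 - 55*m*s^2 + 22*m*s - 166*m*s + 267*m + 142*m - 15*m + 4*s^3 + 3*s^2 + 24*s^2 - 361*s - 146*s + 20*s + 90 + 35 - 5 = -126*m^3 + m^2*(207*s + 60) + m*(-55*s^2 - 144*s + 394) + 4*s^3 + 27*s^2 - 487*s + 120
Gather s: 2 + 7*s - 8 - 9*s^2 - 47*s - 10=-9*s^2 - 40*s - 16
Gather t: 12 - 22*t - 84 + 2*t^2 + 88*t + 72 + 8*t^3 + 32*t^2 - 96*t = 8*t^3 + 34*t^2 - 30*t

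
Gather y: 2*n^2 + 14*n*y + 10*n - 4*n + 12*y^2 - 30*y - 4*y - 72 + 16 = 2*n^2 + 6*n + 12*y^2 + y*(14*n - 34) - 56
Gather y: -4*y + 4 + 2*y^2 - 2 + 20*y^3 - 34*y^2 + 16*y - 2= 20*y^3 - 32*y^2 + 12*y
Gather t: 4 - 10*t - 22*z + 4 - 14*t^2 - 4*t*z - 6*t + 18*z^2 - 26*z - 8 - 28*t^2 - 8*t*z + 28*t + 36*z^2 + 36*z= -42*t^2 + t*(12 - 12*z) + 54*z^2 - 12*z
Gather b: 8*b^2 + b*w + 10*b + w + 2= 8*b^2 + b*(w + 10) + w + 2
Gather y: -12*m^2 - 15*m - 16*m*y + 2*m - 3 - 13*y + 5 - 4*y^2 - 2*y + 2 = -12*m^2 - 13*m - 4*y^2 + y*(-16*m - 15) + 4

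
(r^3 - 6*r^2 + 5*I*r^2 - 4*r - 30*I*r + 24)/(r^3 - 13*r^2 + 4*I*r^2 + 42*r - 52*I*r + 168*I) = (r + I)/(r - 7)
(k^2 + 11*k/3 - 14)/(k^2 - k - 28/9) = 3*(k + 6)/(3*k + 4)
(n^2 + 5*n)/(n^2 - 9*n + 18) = n*(n + 5)/(n^2 - 9*n + 18)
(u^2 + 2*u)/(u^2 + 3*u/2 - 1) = 2*u/(2*u - 1)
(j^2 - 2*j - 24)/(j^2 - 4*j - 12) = (j + 4)/(j + 2)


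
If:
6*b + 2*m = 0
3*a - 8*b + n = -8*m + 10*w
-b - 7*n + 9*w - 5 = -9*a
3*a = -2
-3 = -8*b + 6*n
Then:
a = -2/3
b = -585/2276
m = 1755/2276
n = -959/1138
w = 1225/2276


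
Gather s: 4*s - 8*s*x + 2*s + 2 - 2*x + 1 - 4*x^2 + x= s*(6 - 8*x) - 4*x^2 - x + 3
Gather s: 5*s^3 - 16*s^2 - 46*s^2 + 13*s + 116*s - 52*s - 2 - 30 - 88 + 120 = 5*s^3 - 62*s^2 + 77*s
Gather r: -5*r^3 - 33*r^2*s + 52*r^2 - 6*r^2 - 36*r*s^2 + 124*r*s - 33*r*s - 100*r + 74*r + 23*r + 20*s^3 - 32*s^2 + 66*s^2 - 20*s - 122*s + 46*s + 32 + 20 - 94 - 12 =-5*r^3 + r^2*(46 - 33*s) + r*(-36*s^2 + 91*s - 3) + 20*s^3 + 34*s^2 - 96*s - 54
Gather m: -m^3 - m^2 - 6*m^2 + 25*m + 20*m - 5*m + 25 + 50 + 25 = -m^3 - 7*m^2 + 40*m + 100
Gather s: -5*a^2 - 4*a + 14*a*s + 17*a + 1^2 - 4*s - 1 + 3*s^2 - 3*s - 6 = -5*a^2 + 13*a + 3*s^2 + s*(14*a - 7) - 6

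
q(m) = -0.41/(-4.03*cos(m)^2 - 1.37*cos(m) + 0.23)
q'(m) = -0.41*(-8.06*sin(m)*cos(m) - 1.37*sin(m))/(-4.03*cos(m)^2 - 1.37*cos(m) + 0.23)^2 = (3.3046*cos(m) + 0.5617)*sin(m)/(4.03*cos(m)^2 + 1.37*cos(m) - 0.23)^2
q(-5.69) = 0.11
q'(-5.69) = 0.14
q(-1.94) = -2.05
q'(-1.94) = 14.77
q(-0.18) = 0.08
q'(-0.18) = -0.03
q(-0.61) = 0.11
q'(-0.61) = -0.14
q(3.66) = 0.25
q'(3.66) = 0.44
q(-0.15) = 0.08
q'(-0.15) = -0.02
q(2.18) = 1.34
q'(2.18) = -11.67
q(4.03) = 0.81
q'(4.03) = 4.56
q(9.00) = 0.22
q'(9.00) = -0.29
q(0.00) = 0.08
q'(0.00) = 0.00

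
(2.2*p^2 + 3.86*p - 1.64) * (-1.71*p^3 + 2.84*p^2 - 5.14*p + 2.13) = -3.762*p^5 - 0.3526*p^4 + 2.4588*p^3 - 19.812*p^2 + 16.6514*p - 3.4932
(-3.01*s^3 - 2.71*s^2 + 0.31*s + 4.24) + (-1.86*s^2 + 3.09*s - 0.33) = -3.01*s^3 - 4.57*s^2 + 3.4*s + 3.91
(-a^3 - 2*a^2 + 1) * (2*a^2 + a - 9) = -2*a^5 - 5*a^4 + 7*a^3 + 20*a^2 + a - 9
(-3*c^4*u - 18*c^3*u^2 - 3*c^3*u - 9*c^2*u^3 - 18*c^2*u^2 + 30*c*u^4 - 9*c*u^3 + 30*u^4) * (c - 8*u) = -3*c^5*u + 6*c^4*u^2 - 3*c^4*u + 135*c^3*u^3 + 6*c^3*u^2 + 102*c^2*u^4 + 135*c^2*u^3 - 240*c*u^5 + 102*c*u^4 - 240*u^5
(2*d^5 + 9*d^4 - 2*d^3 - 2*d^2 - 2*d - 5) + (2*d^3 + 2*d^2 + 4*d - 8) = 2*d^5 + 9*d^4 + 2*d - 13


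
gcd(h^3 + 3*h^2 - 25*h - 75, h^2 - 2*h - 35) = h + 5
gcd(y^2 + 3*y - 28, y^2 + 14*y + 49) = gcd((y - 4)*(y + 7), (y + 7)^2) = y + 7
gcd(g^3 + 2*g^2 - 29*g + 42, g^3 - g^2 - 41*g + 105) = g^2 + 4*g - 21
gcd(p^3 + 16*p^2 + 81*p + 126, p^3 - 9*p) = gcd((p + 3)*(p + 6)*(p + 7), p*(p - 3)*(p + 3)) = p + 3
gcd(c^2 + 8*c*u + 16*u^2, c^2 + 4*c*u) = c + 4*u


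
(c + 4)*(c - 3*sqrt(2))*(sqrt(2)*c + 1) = sqrt(2)*c^3 - 5*c^2 + 4*sqrt(2)*c^2 - 20*c - 3*sqrt(2)*c - 12*sqrt(2)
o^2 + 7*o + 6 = (o + 1)*(o + 6)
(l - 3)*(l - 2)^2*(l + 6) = l^4 - l^3 - 26*l^2 + 84*l - 72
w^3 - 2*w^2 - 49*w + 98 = (w - 7)*(w - 2)*(w + 7)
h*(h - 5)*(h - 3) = h^3 - 8*h^2 + 15*h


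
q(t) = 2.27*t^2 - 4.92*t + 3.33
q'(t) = 4.54*t - 4.92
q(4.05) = 20.64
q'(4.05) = 13.47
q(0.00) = 3.33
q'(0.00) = -4.92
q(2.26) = 3.81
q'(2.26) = 5.34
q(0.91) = 0.73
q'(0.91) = -0.79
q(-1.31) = 13.67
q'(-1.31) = -10.87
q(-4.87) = 81.13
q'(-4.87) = -27.03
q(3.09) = 9.80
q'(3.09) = 9.11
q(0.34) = 1.92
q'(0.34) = -3.38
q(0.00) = 3.33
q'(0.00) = -4.92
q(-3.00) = 38.52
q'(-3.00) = -18.54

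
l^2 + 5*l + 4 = (l + 1)*(l + 4)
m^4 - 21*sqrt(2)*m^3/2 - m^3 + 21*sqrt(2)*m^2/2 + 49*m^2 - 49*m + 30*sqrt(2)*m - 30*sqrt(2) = (m - 1)*(m - 6*sqrt(2))*(m - 5*sqrt(2))*(m + sqrt(2)/2)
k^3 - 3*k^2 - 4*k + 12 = (k - 3)*(k - 2)*(k + 2)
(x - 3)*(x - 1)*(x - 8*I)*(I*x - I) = I*x^4 + 8*x^3 - 5*I*x^3 - 40*x^2 + 7*I*x^2 + 56*x - 3*I*x - 24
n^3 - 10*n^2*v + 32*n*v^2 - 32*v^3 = (n - 4*v)^2*(n - 2*v)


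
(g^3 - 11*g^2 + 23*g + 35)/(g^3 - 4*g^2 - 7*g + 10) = (g^2 - 6*g - 7)/(g^2 + g - 2)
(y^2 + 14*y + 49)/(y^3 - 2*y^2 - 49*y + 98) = (y + 7)/(y^2 - 9*y + 14)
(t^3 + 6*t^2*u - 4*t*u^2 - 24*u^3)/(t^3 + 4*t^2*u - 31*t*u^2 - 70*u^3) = (t^2 + 4*t*u - 12*u^2)/(t^2 + 2*t*u - 35*u^2)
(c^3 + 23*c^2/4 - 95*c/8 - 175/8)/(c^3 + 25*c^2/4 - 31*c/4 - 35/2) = (c - 5/2)/(c - 2)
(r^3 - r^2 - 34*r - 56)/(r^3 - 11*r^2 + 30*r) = (r^3 - r^2 - 34*r - 56)/(r*(r^2 - 11*r + 30))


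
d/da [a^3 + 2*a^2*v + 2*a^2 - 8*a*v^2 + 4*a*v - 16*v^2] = 3*a^2 + 4*a*v + 4*a - 8*v^2 + 4*v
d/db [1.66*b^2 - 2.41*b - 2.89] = 3.32*b - 2.41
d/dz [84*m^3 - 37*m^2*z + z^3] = -37*m^2 + 3*z^2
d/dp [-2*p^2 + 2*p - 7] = 2 - 4*p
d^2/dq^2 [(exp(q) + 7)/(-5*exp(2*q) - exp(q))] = (-25*exp(3*q) - 695*exp(2*q) - 105*exp(q) - 7)*exp(-q)/(125*exp(3*q) + 75*exp(2*q) + 15*exp(q) + 1)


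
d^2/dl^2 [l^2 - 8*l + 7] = 2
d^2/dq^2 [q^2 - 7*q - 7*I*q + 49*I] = 2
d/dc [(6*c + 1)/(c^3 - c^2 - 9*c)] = (-6*c*(-c^2 + c + 9) + (6*c + 1)*(-3*c^2 + 2*c + 9))/(c^2*(-c^2 + c + 9)^2)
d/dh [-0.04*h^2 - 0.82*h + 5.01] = -0.08*h - 0.82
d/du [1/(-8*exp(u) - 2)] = 2*exp(u)/(4*exp(u) + 1)^2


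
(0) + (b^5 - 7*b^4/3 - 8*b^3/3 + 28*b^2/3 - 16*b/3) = b^5 - 7*b^4/3 - 8*b^3/3 + 28*b^2/3 - 16*b/3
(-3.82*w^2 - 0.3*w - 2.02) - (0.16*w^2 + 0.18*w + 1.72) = -3.98*w^2 - 0.48*w - 3.74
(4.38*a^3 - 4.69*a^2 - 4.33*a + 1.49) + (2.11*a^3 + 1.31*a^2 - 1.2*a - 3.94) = 6.49*a^3 - 3.38*a^2 - 5.53*a - 2.45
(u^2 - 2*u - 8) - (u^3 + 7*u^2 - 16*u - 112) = -u^3 - 6*u^2 + 14*u + 104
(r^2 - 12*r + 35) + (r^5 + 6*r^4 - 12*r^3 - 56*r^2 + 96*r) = r^5 + 6*r^4 - 12*r^3 - 55*r^2 + 84*r + 35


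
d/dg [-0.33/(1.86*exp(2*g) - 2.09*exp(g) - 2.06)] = (1.2276*exp(g) - 0.6897)*exp(g)/(-1.86*exp(2*g) + 2.09*exp(g) + 2.06)^2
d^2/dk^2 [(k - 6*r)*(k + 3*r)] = 2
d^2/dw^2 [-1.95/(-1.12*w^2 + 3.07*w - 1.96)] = (-4.89216*w^2 + 13.40976*w + 1.95*(2.24*w - 3.07)*(4.48*w - 6.14) - 8.56128)/(1.12*w^2 - 3.07*w + 1.96)^3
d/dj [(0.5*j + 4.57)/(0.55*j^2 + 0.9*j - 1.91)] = (0.275*j^2 + 0.45*j - (0.5*j + 4.57)*(1.1*j + 0.9) - 0.955)/(0.55*j^2 + 0.9*j - 1.91)^2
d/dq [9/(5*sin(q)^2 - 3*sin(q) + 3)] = 9*(3 - 10*sin(q))*cos(q)/(5*sin(q)^2 - 3*sin(q) + 3)^2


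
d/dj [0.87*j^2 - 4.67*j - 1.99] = 1.74*j - 4.67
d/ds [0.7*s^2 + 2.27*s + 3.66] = 1.4*s + 2.27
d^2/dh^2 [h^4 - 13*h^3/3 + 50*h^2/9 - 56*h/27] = 12*h^2 - 26*h + 100/9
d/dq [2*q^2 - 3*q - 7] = 4*q - 3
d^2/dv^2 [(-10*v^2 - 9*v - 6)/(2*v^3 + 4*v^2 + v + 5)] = 2*(-40*v^6 - 108*v^5 - 300*v^4 + 230*v^3 + 816*v^2 + 648*v - 91)/(8*v^9 + 48*v^8 + 108*v^7 + 172*v^6 + 294*v^5 + 312*v^4 + 271*v^3 + 315*v^2 + 75*v + 125)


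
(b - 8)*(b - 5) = b^2 - 13*b + 40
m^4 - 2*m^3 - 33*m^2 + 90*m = m*(m - 5)*(m - 3)*(m + 6)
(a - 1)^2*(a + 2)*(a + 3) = a^4 + 3*a^3 - 3*a^2 - 7*a + 6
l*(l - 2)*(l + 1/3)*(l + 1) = l^4 - 2*l^3/3 - 7*l^2/3 - 2*l/3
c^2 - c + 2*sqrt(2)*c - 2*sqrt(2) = (c - 1)*(c + 2*sqrt(2))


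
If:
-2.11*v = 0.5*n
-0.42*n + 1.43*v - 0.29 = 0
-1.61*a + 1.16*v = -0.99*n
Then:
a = -0.17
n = -0.38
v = 0.09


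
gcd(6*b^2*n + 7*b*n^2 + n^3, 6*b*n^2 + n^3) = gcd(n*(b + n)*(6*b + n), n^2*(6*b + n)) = 6*b*n + n^2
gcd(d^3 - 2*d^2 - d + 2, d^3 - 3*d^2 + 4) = d^2 - d - 2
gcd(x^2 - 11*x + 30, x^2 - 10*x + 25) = x - 5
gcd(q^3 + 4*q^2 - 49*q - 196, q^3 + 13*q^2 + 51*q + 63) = q + 7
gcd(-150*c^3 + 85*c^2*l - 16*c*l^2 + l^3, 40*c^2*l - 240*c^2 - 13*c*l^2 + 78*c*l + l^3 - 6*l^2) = 5*c - l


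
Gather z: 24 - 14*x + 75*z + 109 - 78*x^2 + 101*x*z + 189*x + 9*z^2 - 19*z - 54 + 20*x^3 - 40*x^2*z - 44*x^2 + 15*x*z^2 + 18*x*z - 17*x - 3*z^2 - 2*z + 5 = 20*x^3 - 122*x^2 + 158*x + z^2*(15*x + 6) + z*(-40*x^2 + 119*x + 54) + 84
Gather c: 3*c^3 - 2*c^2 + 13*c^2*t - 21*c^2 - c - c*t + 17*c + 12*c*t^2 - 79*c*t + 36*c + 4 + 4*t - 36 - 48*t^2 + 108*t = 3*c^3 + c^2*(13*t - 23) + c*(12*t^2 - 80*t + 52) - 48*t^2 + 112*t - 32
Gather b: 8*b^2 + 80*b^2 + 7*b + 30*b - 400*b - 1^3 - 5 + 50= 88*b^2 - 363*b + 44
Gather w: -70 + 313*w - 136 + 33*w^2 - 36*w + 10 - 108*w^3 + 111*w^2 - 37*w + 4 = -108*w^3 + 144*w^2 + 240*w - 192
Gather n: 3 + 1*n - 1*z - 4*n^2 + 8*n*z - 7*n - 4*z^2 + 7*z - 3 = -4*n^2 + n*(8*z - 6) - 4*z^2 + 6*z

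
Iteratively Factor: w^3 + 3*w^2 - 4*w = (w - 1)*(w^2 + 4*w) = w*(w - 1)*(w + 4)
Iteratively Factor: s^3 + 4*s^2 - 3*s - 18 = (s - 2)*(s^2 + 6*s + 9) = (s - 2)*(s + 3)*(s + 3)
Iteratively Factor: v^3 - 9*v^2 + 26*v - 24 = (v - 2)*(v^2 - 7*v + 12) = (v - 4)*(v - 2)*(v - 3)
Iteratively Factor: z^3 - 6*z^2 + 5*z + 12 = (z - 4)*(z^2 - 2*z - 3) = (z - 4)*(z - 3)*(z + 1)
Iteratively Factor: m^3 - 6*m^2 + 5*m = (m)*(m^2 - 6*m + 5) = m*(m - 5)*(m - 1)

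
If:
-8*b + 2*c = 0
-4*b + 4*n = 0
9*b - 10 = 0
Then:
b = 10/9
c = 40/9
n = 10/9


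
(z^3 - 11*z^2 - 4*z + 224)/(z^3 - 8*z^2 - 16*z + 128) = (z - 7)/(z - 4)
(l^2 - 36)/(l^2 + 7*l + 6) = (l - 6)/(l + 1)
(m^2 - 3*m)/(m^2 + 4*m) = (m - 3)/(m + 4)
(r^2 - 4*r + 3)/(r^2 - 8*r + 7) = (r - 3)/(r - 7)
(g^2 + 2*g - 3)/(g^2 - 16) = (g^2 + 2*g - 3)/(g^2 - 16)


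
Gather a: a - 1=a - 1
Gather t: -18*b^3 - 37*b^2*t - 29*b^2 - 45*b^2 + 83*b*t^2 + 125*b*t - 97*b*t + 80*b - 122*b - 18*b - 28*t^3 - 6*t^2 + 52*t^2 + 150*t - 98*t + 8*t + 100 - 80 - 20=-18*b^3 - 74*b^2 - 60*b - 28*t^3 + t^2*(83*b + 46) + t*(-37*b^2 + 28*b + 60)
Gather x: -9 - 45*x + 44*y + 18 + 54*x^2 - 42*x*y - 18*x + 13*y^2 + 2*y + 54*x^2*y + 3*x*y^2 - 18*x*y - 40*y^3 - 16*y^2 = x^2*(54*y + 54) + x*(3*y^2 - 60*y - 63) - 40*y^3 - 3*y^2 + 46*y + 9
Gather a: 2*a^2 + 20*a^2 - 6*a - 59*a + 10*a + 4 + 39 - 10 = 22*a^2 - 55*a + 33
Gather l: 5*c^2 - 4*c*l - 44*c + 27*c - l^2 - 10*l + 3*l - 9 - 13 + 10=5*c^2 - 17*c - l^2 + l*(-4*c - 7) - 12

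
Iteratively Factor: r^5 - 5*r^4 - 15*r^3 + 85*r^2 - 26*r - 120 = (r + 4)*(r^4 - 9*r^3 + 21*r^2 + r - 30) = (r - 3)*(r + 4)*(r^3 - 6*r^2 + 3*r + 10) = (r - 5)*(r - 3)*(r + 4)*(r^2 - r - 2) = (r - 5)*(r - 3)*(r - 2)*(r + 4)*(r + 1)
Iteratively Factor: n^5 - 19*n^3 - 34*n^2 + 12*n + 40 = (n - 5)*(n^4 + 5*n^3 + 6*n^2 - 4*n - 8) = (n - 5)*(n - 1)*(n^3 + 6*n^2 + 12*n + 8) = (n - 5)*(n - 1)*(n + 2)*(n^2 + 4*n + 4) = (n - 5)*(n - 1)*(n + 2)^2*(n + 2)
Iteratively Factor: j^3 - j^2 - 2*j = (j + 1)*(j^2 - 2*j) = (j - 2)*(j + 1)*(j)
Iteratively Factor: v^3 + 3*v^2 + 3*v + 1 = (v + 1)*(v^2 + 2*v + 1) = (v + 1)^2*(v + 1)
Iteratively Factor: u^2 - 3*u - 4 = (u + 1)*(u - 4)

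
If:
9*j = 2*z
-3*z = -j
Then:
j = 0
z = 0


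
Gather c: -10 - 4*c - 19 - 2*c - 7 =-6*c - 36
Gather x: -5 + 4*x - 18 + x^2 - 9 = x^2 + 4*x - 32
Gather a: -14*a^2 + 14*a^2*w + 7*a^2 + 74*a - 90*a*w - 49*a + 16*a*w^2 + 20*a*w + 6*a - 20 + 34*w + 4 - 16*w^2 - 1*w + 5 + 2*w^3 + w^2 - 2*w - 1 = a^2*(14*w - 7) + a*(16*w^2 - 70*w + 31) + 2*w^3 - 15*w^2 + 31*w - 12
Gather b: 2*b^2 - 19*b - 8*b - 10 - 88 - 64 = 2*b^2 - 27*b - 162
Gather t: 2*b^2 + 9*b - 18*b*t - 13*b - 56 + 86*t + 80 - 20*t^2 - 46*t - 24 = 2*b^2 - 4*b - 20*t^2 + t*(40 - 18*b)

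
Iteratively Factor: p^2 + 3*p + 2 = (p + 1)*(p + 2)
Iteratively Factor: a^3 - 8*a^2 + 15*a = (a - 5)*(a^2 - 3*a) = (a - 5)*(a - 3)*(a)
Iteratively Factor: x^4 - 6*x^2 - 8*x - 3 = (x - 3)*(x^3 + 3*x^2 + 3*x + 1) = (x - 3)*(x + 1)*(x^2 + 2*x + 1) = (x - 3)*(x + 1)^2*(x + 1)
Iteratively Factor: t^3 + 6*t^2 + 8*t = (t + 2)*(t^2 + 4*t) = (t + 2)*(t + 4)*(t)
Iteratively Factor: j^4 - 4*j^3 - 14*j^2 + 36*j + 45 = (j + 3)*(j^3 - 7*j^2 + 7*j + 15) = (j - 3)*(j + 3)*(j^2 - 4*j - 5) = (j - 3)*(j + 1)*(j + 3)*(j - 5)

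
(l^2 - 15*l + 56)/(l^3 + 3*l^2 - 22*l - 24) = (l^2 - 15*l + 56)/(l^3 + 3*l^2 - 22*l - 24)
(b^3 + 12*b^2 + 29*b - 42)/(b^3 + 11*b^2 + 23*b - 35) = (b + 6)/(b + 5)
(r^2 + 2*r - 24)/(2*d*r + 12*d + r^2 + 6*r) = (r - 4)/(2*d + r)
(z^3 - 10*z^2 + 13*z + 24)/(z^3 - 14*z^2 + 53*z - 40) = (z^2 - 2*z - 3)/(z^2 - 6*z + 5)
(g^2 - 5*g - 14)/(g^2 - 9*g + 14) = (g + 2)/(g - 2)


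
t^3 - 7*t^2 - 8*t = t*(t - 8)*(t + 1)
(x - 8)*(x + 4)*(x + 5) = x^3 + x^2 - 52*x - 160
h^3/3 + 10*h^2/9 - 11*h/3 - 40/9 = (h/3 + 1/3)*(h - 8/3)*(h + 5)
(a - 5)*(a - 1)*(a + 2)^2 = a^4 - 2*a^3 - 15*a^2 - 4*a + 20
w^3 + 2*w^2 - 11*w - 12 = (w - 3)*(w + 1)*(w + 4)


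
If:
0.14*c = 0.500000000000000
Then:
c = 3.57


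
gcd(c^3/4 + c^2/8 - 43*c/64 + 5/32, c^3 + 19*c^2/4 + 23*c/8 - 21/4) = c + 2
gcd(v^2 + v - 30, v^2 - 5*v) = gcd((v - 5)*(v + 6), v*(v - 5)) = v - 5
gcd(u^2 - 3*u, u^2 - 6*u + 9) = u - 3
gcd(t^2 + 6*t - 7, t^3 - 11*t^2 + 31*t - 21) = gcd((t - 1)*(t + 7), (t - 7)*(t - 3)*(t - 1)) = t - 1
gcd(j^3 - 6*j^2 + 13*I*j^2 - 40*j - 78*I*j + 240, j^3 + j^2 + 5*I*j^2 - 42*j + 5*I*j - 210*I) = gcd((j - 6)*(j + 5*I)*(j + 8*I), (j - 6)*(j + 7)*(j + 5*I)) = j^2 + j*(-6 + 5*I) - 30*I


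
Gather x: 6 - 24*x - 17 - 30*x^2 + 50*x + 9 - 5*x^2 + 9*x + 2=-35*x^2 + 35*x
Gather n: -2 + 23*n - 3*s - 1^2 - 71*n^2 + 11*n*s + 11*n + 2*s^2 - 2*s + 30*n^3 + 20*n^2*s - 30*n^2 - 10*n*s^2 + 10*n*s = 30*n^3 + n^2*(20*s - 101) + n*(-10*s^2 + 21*s + 34) + 2*s^2 - 5*s - 3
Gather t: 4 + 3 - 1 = 6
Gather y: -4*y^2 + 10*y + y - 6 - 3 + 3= -4*y^2 + 11*y - 6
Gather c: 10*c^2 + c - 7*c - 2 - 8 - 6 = 10*c^2 - 6*c - 16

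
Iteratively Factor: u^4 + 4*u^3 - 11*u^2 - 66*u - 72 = (u - 4)*(u^3 + 8*u^2 + 21*u + 18) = (u - 4)*(u + 2)*(u^2 + 6*u + 9) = (u - 4)*(u + 2)*(u + 3)*(u + 3)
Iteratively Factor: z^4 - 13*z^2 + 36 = (z - 2)*(z^3 + 2*z^2 - 9*z - 18) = (z - 3)*(z - 2)*(z^2 + 5*z + 6) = (z - 3)*(z - 2)*(z + 3)*(z + 2)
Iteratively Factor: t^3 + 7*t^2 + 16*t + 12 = (t + 3)*(t^2 + 4*t + 4) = (t + 2)*(t + 3)*(t + 2)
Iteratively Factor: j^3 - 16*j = (j + 4)*(j^2 - 4*j) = j*(j + 4)*(j - 4)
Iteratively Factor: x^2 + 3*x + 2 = (x + 2)*(x + 1)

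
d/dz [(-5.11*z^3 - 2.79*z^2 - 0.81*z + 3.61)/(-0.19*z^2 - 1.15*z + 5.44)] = (0.9709*z^4 + 11.753*z^3 - 80.3406*z^2 - 28.9834*z - 0.254900000000001)/(0.0361*z^4 + 0.437*z^3 - 0.7447*z^2 - 12.512*z + 29.5936)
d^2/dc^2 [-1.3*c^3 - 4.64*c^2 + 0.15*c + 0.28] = -7.8*c - 9.28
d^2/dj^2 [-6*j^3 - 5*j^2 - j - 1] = -36*j - 10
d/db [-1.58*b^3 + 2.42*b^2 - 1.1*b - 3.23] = -4.74*b^2 + 4.84*b - 1.1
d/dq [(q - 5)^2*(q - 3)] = (q - 5)*(3*q - 11)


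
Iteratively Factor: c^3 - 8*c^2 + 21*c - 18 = (c - 2)*(c^2 - 6*c + 9) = (c - 3)*(c - 2)*(c - 3)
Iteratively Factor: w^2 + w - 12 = (w + 4)*(w - 3)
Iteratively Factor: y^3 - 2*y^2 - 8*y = (y - 4)*(y^2 + 2*y) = (y - 4)*(y + 2)*(y)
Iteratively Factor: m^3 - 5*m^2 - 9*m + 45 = (m + 3)*(m^2 - 8*m + 15) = (m - 5)*(m + 3)*(m - 3)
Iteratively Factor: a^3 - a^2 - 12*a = (a + 3)*(a^2 - 4*a) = a*(a + 3)*(a - 4)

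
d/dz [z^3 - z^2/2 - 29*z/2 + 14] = 3*z^2 - z - 29/2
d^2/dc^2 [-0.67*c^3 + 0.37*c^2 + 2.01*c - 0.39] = 0.74 - 4.02*c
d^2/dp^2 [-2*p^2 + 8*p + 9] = -4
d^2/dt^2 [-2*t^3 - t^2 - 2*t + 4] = -12*t - 2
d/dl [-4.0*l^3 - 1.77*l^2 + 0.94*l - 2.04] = -12.0*l^2 - 3.54*l + 0.94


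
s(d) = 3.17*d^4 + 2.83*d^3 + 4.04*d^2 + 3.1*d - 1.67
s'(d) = 12.68*d^3 + 8.49*d^2 + 8.08*d + 3.1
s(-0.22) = -2.18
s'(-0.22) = 1.60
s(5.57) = 3681.25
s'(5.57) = 2502.72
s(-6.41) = 4750.80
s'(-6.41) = -3039.45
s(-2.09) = 44.15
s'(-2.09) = -92.46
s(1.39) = 29.88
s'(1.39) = 64.79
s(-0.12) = -1.99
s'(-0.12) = 2.23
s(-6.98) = 6735.69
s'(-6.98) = -3951.73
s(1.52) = 39.24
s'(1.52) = 79.53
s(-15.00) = 151790.83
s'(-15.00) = -41002.85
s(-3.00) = 205.75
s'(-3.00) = -287.09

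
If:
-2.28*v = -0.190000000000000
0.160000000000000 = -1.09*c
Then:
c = -0.15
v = 0.08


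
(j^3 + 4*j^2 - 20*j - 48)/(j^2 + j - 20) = (j^2 + 8*j + 12)/(j + 5)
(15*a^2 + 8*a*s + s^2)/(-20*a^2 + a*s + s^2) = (3*a + s)/(-4*a + s)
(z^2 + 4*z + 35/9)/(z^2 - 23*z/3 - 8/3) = (9*z^2 + 36*z + 35)/(3*(3*z^2 - 23*z - 8))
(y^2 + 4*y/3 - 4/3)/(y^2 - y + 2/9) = 3*(y + 2)/(3*y - 1)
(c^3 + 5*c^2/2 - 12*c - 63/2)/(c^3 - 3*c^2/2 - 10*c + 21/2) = (c + 3)/(c - 1)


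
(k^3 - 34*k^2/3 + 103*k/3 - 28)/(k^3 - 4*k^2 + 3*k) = (3*k^2 - 25*k + 28)/(3*k*(k - 1))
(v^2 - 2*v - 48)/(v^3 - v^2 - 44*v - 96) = (v + 6)/(v^2 + 7*v + 12)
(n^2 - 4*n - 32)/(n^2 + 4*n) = (n - 8)/n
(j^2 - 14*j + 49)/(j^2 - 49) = (j - 7)/(j + 7)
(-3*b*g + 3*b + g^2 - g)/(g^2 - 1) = (-3*b + g)/(g + 1)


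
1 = 1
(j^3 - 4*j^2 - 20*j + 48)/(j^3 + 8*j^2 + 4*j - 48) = (j - 6)/(j + 6)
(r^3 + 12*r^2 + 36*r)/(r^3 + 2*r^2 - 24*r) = (r + 6)/(r - 4)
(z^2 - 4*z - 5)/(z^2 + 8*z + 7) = (z - 5)/(z + 7)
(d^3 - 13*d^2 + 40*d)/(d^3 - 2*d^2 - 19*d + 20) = d*(d - 8)/(d^2 + 3*d - 4)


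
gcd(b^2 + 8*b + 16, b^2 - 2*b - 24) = b + 4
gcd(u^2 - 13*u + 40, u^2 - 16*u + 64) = u - 8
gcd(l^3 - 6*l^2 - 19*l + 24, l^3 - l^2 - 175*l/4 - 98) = l - 8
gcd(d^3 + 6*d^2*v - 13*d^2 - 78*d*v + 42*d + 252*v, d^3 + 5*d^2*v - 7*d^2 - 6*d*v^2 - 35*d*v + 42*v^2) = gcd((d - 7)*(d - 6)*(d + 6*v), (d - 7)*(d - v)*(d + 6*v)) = d^2 + 6*d*v - 7*d - 42*v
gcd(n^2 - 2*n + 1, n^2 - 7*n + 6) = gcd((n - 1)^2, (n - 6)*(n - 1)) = n - 1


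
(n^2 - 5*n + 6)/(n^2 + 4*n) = (n^2 - 5*n + 6)/(n*(n + 4))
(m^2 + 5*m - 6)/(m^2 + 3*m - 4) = (m + 6)/(m + 4)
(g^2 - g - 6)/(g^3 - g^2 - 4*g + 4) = (g - 3)/(g^2 - 3*g + 2)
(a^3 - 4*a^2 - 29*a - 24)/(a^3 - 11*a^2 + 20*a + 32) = (a + 3)/(a - 4)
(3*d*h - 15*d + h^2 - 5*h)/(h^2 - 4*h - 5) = (3*d + h)/(h + 1)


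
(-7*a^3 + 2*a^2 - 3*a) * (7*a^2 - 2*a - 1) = -49*a^5 + 28*a^4 - 18*a^3 + 4*a^2 + 3*a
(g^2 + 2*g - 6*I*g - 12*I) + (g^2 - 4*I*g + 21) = 2*g^2 + 2*g - 10*I*g + 21 - 12*I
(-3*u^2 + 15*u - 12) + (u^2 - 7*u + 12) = -2*u^2 + 8*u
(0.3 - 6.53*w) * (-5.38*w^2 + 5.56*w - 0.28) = 35.1314*w^3 - 37.9208*w^2 + 3.4964*w - 0.084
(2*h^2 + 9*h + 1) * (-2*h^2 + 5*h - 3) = -4*h^4 - 8*h^3 + 37*h^2 - 22*h - 3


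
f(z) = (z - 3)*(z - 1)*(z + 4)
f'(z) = (z - 3)*(z - 1) + (z - 3)*(z + 4) + (z - 1)*(z + 4)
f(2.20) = -5.95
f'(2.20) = 1.52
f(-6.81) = -215.29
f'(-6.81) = 126.13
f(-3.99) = 0.35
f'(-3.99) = 34.76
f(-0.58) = 19.34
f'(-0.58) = -11.99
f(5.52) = 108.44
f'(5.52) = 78.41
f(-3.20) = 20.83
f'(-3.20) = 17.72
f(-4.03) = -1.06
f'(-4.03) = 35.72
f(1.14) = -1.34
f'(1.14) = -9.10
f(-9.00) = -600.00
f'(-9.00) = 230.00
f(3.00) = 0.00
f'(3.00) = 14.00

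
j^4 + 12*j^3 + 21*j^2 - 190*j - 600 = (j - 4)*(j + 5)^2*(j + 6)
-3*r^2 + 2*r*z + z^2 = (-r + z)*(3*r + z)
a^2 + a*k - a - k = (a - 1)*(a + k)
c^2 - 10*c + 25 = (c - 5)^2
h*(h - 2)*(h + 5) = h^3 + 3*h^2 - 10*h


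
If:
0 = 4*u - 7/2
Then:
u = 7/8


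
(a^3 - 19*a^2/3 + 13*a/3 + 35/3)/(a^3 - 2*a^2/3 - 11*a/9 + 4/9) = 3*(3*a^2 - 22*a + 35)/(9*a^2 - 15*a + 4)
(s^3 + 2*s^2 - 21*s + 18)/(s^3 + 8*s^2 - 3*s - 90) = (s - 1)/(s + 5)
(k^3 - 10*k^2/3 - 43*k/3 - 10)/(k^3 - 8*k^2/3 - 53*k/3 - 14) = (3*k + 5)/(3*k + 7)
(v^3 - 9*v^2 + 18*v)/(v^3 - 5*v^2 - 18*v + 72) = v/(v + 4)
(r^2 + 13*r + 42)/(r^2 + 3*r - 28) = (r + 6)/(r - 4)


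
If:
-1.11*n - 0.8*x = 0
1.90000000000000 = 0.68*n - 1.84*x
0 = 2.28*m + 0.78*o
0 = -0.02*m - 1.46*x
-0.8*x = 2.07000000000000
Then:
No Solution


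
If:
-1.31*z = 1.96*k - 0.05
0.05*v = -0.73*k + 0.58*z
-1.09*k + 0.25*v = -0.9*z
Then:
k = 0.01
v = -0.00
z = 0.02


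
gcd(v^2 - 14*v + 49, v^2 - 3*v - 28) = v - 7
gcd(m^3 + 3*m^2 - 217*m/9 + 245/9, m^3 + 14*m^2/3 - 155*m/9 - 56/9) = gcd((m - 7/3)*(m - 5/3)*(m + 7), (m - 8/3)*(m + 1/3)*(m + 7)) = m + 7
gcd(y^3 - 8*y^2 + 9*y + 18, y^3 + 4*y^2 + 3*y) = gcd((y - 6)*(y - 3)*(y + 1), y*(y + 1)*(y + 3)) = y + 1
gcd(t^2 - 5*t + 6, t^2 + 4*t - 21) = t - 3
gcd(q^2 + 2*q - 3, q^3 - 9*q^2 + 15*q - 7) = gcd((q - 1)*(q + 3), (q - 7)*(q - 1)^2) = q - 1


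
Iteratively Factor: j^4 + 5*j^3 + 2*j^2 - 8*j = (j - 1)*(j^3 + 6*j^2 + 8*j) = j*(j - 1)*(j^2 + 6*j + 8) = j*(j - 1)*(j + 4)*(j + 2)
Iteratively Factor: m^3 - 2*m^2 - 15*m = (m - 5)*(m^2 + 3*m) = m*(m - 5)*(m + 3)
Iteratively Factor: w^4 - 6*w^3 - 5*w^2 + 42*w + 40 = (w - 5)*(w^3 - w^2 - 10*w - 8) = (w - 5)*(w + 2)*(w^2 - 3*w - 4) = (w - 5)*(w - 4)*(w + 2)*(w + 1)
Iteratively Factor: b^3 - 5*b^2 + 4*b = (b - 4)*(b^2 - b) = b*(b - 4)*(b - 1)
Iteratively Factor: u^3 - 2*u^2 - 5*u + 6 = (u - 3)*(u^2 + u - 2) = (u - 3)*(u + 2)*(u - 1)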